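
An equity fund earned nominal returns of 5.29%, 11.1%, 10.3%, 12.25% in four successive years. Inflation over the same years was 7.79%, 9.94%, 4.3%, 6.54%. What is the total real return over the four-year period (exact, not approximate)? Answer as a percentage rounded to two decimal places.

9.98%

Compound the nominal returns: 1.0529 × 1.1110 × 1.1030 × 1.1225 = 1.448315.
Compound inflation: 1.0779 × 1.0994 × 1.0430 × 1.0654 = 1.316835.
Deflate: 1.448315 / 1.316835 = 1.099846.
Total real return = 1.099846 − 1 → 9.98%.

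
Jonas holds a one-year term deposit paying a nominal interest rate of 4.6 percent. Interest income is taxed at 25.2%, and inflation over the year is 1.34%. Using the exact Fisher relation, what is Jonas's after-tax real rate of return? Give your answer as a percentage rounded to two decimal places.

After-tax nominal return = 4.6% × (1 − 0.252) = 3.4408%.
1 + r = 1.034408 / 1.01340 = 1.020730
After-tax real rate = 1.020730 − 1 → 2.07%.

2.07%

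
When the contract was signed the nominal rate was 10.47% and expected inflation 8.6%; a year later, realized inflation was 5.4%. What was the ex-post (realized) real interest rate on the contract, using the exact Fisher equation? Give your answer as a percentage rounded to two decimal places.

Ex-post: (1 + 0.1047)/(1 + 0.0540) − 1 = 4.8102%
So the realized real rate is 4.81%.

4.81%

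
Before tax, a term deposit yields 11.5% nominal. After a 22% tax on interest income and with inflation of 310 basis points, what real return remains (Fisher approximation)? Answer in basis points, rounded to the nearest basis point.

587 basis points

After-tax nominal return = 11.5% × (1 − 0.22) = 8.9700%.
r ≈ 8.9700% − 3.1% → 587 basis points.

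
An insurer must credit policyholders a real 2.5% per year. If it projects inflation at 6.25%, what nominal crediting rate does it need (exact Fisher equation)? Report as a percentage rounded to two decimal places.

8.91%

(1 + i) = (1 + r)(1 + π) = 1.02500 × 1.06250 = 1.0890625
i = 1.0890625 − 1, so the required nominal rate is 8.91%.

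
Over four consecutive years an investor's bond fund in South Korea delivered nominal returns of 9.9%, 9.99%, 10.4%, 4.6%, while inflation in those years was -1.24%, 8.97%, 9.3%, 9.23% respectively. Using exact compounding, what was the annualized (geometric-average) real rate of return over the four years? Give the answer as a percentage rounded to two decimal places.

Nominal growth factor = 1.0990 × 1.0999 × 1.1040 × 1.0460 = 1.39589147
Price-level growth factor = 0.9876 × 1.0897 × 1.0930 × 1.0923 = 1.28484319
Real growth factor = 1.39589147 / 1.28484319 = 1.08642944
Annualized real rate = 1.08642944^(1/4) − 1 = 2.0940% → 2.09%.

2.09%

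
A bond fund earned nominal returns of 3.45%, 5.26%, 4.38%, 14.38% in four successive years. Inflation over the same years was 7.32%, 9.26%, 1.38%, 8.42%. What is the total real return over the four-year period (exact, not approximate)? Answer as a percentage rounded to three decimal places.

0.869%

Nominal growth factor = 1.0345 × 1.0526 × 1.0438 × 1.1438 = 1.300054
Price-level growth factor = 1.0732 × 1.0926 × 1.0138 × 1.0842 = 1.288853
Real growth factor = 1.300054 / 1.288853 = 1.008690
Total real return = 1.008690 − 1 → 0.869%.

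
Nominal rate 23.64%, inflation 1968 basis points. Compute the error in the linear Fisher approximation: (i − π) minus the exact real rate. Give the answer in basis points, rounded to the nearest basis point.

65 basis points

Approximate: r ≈ 23.640% − 19.680% = 3.9600%
Exact: (1 + 0.2364)/(1 + 0.1968) − 1 = 3.3088%
Error = 3.9600% − 3.3088% = 0.6512% → 65 basis points.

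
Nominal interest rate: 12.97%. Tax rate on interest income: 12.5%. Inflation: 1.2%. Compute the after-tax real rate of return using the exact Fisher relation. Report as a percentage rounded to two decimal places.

After-tax nominal return = 12.97% × (1 − 0.125) = 11.34875%.
1 + r = 1.1134875 / 1.01200 = 1.100284
After-tax real rate = 1.100284 − 1 → 10.03%.

10.03%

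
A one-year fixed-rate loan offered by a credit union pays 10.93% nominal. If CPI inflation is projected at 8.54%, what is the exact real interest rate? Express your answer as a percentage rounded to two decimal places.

By the Fisher relation, 1 + r = (1 + i)/(1 + π).
1 + r = 1.10930 / 1.08540 = 1.022020
r = 1.022020 − 1 = 2.2020%, i.e. 2.20%.

2.20%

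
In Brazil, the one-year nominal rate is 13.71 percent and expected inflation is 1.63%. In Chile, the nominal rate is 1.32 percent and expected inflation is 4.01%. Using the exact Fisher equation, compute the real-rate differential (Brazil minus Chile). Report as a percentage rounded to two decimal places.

14.47%

Brazil: (1 + 0.1371)/(1 + 0.0163) − 1 = 11.8863%
Chile: (1 + 0.0132)/(1 + 0.0401) − 1 = -2.5863%
Differential = 11.8863% − (-2.5863%) = 14.4725% → 14.47%.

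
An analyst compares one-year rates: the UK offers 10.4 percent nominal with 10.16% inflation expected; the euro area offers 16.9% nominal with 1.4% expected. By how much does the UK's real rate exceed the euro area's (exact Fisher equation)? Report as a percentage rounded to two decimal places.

-15.07%

The UK: (1 + 0.1040)/(1 + 0.1016) − 1 = 0.2179%
The euro area: (1 + 0.1690)/(1 + 0.0140) − 1 = 15.2860%
Differential = 0.2179% − 15.2860% = -15.0681% → -15.07%.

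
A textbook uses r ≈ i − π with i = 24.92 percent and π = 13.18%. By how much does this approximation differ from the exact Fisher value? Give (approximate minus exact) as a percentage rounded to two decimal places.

Approximate: r ≈ 24.920% − 13.180% = 11.7400%
Exact: (1 + 0.2492)/(1 + 0.1318) − 1 = 10.3729%
Error = 11.7400% − 10.3729% = 1.3671% → 1.37%.

1.37%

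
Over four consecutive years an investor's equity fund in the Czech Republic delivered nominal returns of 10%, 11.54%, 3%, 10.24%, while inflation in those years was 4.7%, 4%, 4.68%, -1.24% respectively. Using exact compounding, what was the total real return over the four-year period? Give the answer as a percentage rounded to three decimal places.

23.758%

Nominal growth factor = 1.1000 × 1.1154 × 1.0300 × 1.1024 = 1.3931560
Price-level growth factor = 1.0470 × 1.0400 × 1.0468 × 0.9876 = 1.1257056
Real growth factor = 1.3931560 / 1.1257056 = 1.2375847
Total real return = 1.2375847 − 1 → 23.758%.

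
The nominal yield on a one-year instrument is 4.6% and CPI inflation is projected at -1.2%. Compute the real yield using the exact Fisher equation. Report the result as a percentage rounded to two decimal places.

By the Fisher equation, 1 + r = (1 + i)/(1 + π).
1 + r = 1.04600 / 0.98800 = 1.058704
r = 1.058704 − 1 = 5.8704%, i.e. 5.87%.

5.87%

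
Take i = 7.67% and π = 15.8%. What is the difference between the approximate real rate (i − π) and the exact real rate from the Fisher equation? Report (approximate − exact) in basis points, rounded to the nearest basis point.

-111 basis points

Approximate: r ≈ 7.670% − 15.800% = -8.1300%
Exact: (1 + 0.0767)/(1 + 0.1580) − 1 = -7.0207%
Error = -8.1300% − (-7.0207%) = -1.1093% → -111 basis points.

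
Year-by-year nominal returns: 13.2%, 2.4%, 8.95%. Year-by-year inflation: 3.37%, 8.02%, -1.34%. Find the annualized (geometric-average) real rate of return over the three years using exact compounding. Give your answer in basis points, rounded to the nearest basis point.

466 basis points

Nominal growth factor = 1.1320 × 1.0240 × 1.0895 = 1.26291354
Price-level growth factor = 1.0337 × 1.0802 × 0.9866 = 1.10164026
Real growth factor = 1.26291354 / 1.10164026 = 1.14639377
Annualized real rate = 1.14639377^(1/3) − 1 = 4.6593% → 466 basis points.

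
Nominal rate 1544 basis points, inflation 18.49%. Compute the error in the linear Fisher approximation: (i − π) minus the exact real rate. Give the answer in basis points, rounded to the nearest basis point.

Approximate: r ≈ 15.440% − 18.490% = -3.0500%
Exact: (1 + 0.1544)/(1 + 0.1849) − 1 = -2.5741%
Error = -3.0500% − (-2.5741%) = -0.4759% → -48 basis points.

-48 basis points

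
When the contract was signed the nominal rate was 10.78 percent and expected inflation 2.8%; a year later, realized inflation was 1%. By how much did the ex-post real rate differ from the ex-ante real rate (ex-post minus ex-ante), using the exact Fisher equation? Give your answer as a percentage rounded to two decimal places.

Ex-ante: (1 + 0.1078)/(1 + 0.0280) − 1 = 7.7626%
Ex-post: (1 + 0.1078)/(1 + 0.0100) − 1 = 9.6832%
Difference (ex-post − ex-ante) = 1.9205% → 1.92%.

1.92%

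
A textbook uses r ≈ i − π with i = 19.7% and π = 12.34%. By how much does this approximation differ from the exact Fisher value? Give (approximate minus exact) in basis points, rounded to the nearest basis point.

81 basis points

Approximate: r ≈ 19.700% − 12.340% = 7.3600%
Exact: (1 + 0.1970)/(1 + 0.1234) − 1 = 6.5515%
Error = 7.3600% − 6.5515% = 0.8085% → 81 basis points.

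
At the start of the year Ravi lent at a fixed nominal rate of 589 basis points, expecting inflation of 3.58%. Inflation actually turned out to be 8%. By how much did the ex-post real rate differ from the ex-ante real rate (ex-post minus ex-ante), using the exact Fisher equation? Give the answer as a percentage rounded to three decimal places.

Ex-ante: (1 + 0.0589)/(1 + 0.0358) − 1 = 2.2302%
Ex-post: (1 + 0.0589)/(1 + 0.0800) − 1 = -1.9537%
Difference (ex-post − ex-ante) = -4.1839% → -4.184%.

-4.184%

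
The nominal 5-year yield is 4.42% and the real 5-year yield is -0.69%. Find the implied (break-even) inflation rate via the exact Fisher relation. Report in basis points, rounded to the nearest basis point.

515 basis points

(1 + π) = (1 + i)/(1 + r) = 1.04420 / 0.99310 = 1.051455
Break-even inflation = 1.051455 − 1 → 515 basis points.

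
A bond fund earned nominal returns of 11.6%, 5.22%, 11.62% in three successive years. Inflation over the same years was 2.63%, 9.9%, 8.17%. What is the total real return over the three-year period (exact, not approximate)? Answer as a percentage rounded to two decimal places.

7.43%

Compound the nominal returns: 1.1160 × 1.0522 × 1.1162 = 1.310704.
Compound inflation: 1.0263 × 1.0990 × 1.0817 = 1.220053.
Deflate: 1.310704 / 1.220053 = 1.074300.
Total real return = 1.074300 − 1 → 7.43%.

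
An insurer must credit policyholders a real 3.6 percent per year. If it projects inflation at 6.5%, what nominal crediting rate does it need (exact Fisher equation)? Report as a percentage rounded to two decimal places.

(1 + i) = (1 + r)(1 + π) = 1.03600 × 1.06500 = 1.10334
i = 1.10334 − 1, so the required nominal rate is 10.33%.

10.33%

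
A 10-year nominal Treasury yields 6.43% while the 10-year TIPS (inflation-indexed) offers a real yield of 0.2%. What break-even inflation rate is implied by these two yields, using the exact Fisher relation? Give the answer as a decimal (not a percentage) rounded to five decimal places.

0.06218

(1 + π) = (1 + i)/(1 + r) = 1.06430 / 1.00200 = 1.062176
Break-even inflation = 1.062176 − 1 → 0.06218.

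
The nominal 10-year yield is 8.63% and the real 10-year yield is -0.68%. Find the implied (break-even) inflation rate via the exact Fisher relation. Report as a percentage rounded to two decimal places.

(1 + π) = (1 + i)/(1 + r) = 1.08630 / 0.99320 = 1.093737
Break-even inflation = 1.093737 − 1 → 9.37%.

9.37%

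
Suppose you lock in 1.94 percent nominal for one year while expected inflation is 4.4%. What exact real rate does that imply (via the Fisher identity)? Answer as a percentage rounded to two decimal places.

-2.36%

1 + r = 1.01940 / 1.04400 = 0.976437
r = 0.976437 − 1 = -2.3563%, i.e. -2.36%.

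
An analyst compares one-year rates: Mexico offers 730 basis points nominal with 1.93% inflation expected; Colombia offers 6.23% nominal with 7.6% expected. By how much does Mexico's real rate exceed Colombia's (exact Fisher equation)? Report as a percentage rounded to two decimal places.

Mexico: (1 + 0.0730)/(1 + 0.0193) − 1 = 5.2683%
Colombia: (1 + 0.0623)/(1 + 0.0760) − 1 = -1.2732%
Differential = 5.2683% − (-1.2732%) = 6.5416% → 6.54%.

6.54%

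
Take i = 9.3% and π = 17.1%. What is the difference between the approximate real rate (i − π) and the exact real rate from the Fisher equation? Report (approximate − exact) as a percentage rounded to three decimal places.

Approximate: r ≈ 9.300% − 17.100% = -7.8000%
Exact: (1 + 0.0930)/(1 + 0.1710) − 1 = -6.6610%
Error = -7.8000% − (-6.6610%) = -1.1390% → -1.139%.

-1.139%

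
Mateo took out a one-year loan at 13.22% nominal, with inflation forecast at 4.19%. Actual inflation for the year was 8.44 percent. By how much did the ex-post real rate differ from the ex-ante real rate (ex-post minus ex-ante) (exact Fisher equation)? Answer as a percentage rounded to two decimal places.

Ex-ante: (1 + 0.1322)/(1 + 0.0419) − 1 = 8.6669%
Ex-post: (1 + 0.1322)/(1 + 0.0844) − 1 = 4.4080%
Difference (ex-post − ex-ante) = -4.2589% → -4.26%.

-4.26%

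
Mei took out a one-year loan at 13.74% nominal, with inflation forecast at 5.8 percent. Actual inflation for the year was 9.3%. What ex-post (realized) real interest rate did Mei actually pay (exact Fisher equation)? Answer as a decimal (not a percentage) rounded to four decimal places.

0.0406

Ex-post: (1 + 0.1374)/(1 + 0.0930) − 1 = 4.0622%
So the realized real rate is 0.0406.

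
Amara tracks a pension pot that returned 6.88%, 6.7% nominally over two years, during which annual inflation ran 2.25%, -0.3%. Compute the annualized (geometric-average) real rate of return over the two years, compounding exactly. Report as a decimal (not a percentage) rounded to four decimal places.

0.0577

Compound the nominal returns: 1.0688 × 1.0670 = 1.14040960.
Compound inflation: 1.0225 × 0.9970 = 1.01943250.
Deflate: 1.14040960 / 1.01943250 = 1.11867103.
Annualized real rate = 1.11867103^(1/2) − 1 = 5.7672% → 0.0577.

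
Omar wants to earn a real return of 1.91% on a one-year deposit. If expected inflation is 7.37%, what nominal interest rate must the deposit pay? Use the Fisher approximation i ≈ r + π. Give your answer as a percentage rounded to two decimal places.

i ≈ r + π = 1.91% + 7.37% = 9.28%.

9.28%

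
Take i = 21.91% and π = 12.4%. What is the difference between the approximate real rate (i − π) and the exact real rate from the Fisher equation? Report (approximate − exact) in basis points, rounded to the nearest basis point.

105 basis points

Approximate: r ≈ 21.910% − 12.400% = 9.5100%
Exact: (1 + 0.2191)/(1 + 0.1240) − 1 = 8.4609%
Error = 9.5100% − 8.4609% = 1.0491% → 105 basis points.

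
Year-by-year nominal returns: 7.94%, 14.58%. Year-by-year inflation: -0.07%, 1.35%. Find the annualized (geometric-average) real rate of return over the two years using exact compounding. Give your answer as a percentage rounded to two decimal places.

10.51%

Compound the nominal returns: 1.0794 × 1.1458 = 1.23677652.
Compound inflation: 0.9993 × 1.0135 = 1.01279055.
Deflate: 1.23677652 / 1.01279055 = 1.22115725.
Annualized real rate = 1.22115725^(1/2) − 1 = 10.5060% → 10.51%.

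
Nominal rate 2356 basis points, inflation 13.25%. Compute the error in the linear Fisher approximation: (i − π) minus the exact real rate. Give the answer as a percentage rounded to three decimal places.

Approximate: r ≈ 23.560% − 13.250% = 10.3100%
Exact: (1 + 0.2356)/(1 + 0.1325) − 1 = 9.1038%
Error = 10.3100% − 9.1038% = 1.2062% → 1.206%.

1.206%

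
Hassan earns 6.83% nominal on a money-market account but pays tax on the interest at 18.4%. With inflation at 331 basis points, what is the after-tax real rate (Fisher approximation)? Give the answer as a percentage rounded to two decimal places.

2.26%

After-tax nominal return = 6.83% × (1 − 0.184) = 5.57328%.
r ≈ 5.57328% − 3.31% → 2.26%.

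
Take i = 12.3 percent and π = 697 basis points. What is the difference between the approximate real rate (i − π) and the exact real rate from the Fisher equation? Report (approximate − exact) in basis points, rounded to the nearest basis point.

35 basis points

Approximate: r ≈ 12.300% − 6.970% = 5.3300%
Exact: (1 + 0.1230)/(1 + 0.0697) − 1 = 4.9827%
Error = 5.3300% − 4.9827% = 0.3473% → 35 basis points.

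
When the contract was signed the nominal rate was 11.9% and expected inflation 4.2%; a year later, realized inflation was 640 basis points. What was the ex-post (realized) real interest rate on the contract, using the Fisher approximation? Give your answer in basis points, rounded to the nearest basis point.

Ex-post: 11.9% − 6.4% = 5.500%
So the realized real rate is 550 basis points.

550 basis points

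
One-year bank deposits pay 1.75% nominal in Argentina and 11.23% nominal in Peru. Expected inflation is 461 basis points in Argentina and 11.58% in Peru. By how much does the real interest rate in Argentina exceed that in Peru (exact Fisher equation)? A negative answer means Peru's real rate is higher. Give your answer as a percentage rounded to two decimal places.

Argentina: (1 + 0.0175)/(1 + 0.0461) − 1 = -2.7340%
Peru: (1 + 0.1123)/(1 + 0.1158) − 1 = -0.3137%
Differential = -2.7340% − (-0.3137%) = -2.4203% → -2.42%.

-2.42%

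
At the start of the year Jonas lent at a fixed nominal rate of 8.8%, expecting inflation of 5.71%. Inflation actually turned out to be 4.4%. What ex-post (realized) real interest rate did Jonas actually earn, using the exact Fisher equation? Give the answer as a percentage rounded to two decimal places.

4.21%

Ex-post: (1 + 0.0880)/(1 + 0.0440) − 1 = 4.2146%
So the realized real rate is 4.21%.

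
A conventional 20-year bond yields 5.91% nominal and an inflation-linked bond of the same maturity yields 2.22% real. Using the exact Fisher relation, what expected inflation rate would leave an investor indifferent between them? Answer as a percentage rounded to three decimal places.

(1 + π) = (1 + i)/(1 + r) = 1.05910 / 1.02220 = 1.036099
Break-even inflation = 1.036099 − 1 → 3.610%.

3.610%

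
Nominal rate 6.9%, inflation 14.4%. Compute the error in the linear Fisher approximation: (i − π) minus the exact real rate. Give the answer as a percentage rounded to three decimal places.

Approximate: r ≈ 6.900% − 14.400% = -7.5000%
Exact: (1 + 0.0690)/(1 + 0.1440) − 1 = -6.5559%
Error = -7.5000% − (-6.5559%) = -0.9441% → -0.944%.

-0.944%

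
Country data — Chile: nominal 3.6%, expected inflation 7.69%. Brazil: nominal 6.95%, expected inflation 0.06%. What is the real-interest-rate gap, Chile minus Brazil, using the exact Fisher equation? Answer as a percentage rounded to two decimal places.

-10.68%

Chile: (1 + 0.0360)/(1 + 0.0769) − 1 = -3.7979%
Brazil: (1 + 0.0695)/(1 + 0.0006) − 1 = 6.8859%
Differential = -3.7979% − 6.8859% = -10.6838% → -10.68%.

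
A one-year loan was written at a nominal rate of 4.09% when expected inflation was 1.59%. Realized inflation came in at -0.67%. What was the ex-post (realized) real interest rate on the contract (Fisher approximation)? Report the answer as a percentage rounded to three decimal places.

4.760%

Ex-post: 4.09% − (-0.67%) = 4.760%
So the realized real rate is 4.760%.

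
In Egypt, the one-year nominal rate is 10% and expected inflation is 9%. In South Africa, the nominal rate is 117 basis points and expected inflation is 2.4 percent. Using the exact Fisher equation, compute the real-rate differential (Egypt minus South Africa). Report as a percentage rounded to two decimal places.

2.12%

Egypt: (1 + 0.1000)/(1 + 0.0900) − 1 = 0.9174%
South Africa: (1 + 0.0117)/(1 + 0.0240) − 1 = -1.2012%
Differential = 0.9174% − (-1.2012%) = 2.1186% → 2.12%.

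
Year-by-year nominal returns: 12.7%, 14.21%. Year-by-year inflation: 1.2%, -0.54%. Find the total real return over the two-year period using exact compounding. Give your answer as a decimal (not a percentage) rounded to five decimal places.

0.27879

Compound the nominal returns: 1.1270 × 1.1421 = 1.287147.
Compound inflation: 1.0120 × 0.9946 = 1.006535.
Deflate: 1.287147 / 1.006535 = 1.278790.
Total real return = 1.278790 − 1 → 0.27879.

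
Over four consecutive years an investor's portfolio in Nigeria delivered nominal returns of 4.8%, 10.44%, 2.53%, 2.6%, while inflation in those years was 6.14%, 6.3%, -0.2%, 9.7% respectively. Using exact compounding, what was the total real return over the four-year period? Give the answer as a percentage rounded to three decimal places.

Nominal growth factor = 1.0480 × 1.1044 × 1.0253 × 1.0260 = 1.217548
Price-level growth factor = 1.0614 × 1.0630 × 0.9980 × 1.0970 = 1.235235
Real growth factor = 1.217548 / 1.235235 = 0.985681
Total real return = 0.985681 − 1 → -1.432%.

-1.432%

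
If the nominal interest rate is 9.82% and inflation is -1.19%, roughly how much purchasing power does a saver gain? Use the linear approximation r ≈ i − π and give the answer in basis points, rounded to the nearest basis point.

r ≈ i − π = 9.82% − (-1.19%) = 1101 basis points.

1101 basis points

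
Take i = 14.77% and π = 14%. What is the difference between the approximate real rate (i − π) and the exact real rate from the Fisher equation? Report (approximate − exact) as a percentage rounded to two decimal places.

0.09%

Approximate: r ≈ 14.770% − 14.000% = 0.7700%
Exact: (1 + 0.1477)/(1 + 0.1400) − 1 = 0.6754%
Error = 0.7700% − 0.6754% = 0.0946% → 0.09%.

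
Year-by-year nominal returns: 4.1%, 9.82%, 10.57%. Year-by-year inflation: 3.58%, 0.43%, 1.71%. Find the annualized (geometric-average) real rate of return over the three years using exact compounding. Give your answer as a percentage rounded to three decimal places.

6.110%

Nominal growth factor = 1.0410 × 1.0982 × 1.1057 = 1.26406521
Price-level growth factor = 1.0358 × 1.0043 × 1.0171 = 1.05804228
Real growth factor = 1.26406521 / 1.05804228 = 1.19472088
Annualized real rate = 1.19472088^(1/3) − 1 = 6.1098% → 6.110%.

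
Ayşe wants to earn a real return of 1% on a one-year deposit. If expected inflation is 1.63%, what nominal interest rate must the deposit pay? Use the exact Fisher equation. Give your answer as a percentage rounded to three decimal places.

2.646%

(1 + i) = (1 + r)(1 + π) = 1.01000 × 1.01630 = 1.026463
i = 1.026463 − 1, so the required nominal rate is 2.646%.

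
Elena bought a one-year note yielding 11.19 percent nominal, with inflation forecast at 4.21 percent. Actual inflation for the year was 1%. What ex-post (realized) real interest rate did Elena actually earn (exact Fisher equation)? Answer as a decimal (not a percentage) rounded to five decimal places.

Ex-post: (1 + 0.1119)/(1 + 0.0100) − 1 = 10.0891%
So the realized real rate is 0.10089.

0.10089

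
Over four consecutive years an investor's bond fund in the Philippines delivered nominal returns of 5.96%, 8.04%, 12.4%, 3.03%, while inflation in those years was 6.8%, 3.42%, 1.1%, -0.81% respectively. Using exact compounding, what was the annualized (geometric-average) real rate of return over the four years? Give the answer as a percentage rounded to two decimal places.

4.60%

Nominal growth factor = 1.0596 × 1.0804 × 1.1240 × 1.0303 = 1.32573443
Price-level growth factor = 1.0680 × 1.0342 × 1.0110 × 0.9919 = 1.10763031
Real growth factor = 1.32573443 / 1.10763031 = 1.19691058
Annualized real rate = 1.19691058^(1/4) − 1 = 4.5961% → 4.60%.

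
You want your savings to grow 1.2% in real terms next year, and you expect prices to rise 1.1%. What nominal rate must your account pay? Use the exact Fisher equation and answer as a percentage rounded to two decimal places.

(1 + i) = (1 + r)(1 + π) = 1.01200 × 1.01100 = 1.023132
i = 1.023132 − 1, so the required nominal rate is 2.31%.

2.31%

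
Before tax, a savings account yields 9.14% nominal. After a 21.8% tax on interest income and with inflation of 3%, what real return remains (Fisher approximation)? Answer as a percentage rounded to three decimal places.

After-tax nominal return = 9.14% × (1 − 0.218) = 7.14748%.
r ≈ 7.14748% − 3% → 4.147%.

4.147%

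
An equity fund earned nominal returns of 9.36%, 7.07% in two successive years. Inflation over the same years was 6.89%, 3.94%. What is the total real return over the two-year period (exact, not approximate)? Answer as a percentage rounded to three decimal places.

Nominal growth factor = 1.0936 × 1.0707 = 1.170918
Price-level growth factor = 1.0689 × 1.0394 = 1.111015
Real growth factor = 1.170918 / 1.111015 = 1.053917
Total real return = 1.053917 − 1 → 5.392%.

5.392%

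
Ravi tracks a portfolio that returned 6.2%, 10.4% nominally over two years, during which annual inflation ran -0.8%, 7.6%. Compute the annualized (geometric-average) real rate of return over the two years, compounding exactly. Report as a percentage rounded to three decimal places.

4.806%

Nominal growth factor = 1.0620 × 1.1040 = 1.17244800
Price-level growth factor = 0.9920 × 1.0760 = 1.06739200
Real growth factor = 1.17244800 / 1.06739200 = 1.09842307
Annualized real rate = 1.09842307^(1/2) − 1 = 4.8057% → 4.806%.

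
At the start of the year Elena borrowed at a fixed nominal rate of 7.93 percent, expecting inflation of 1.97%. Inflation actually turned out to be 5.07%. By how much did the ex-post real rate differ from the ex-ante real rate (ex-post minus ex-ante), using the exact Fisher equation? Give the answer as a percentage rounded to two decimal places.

Ex-ante: (1 + 0.0793)/(1 + 0.0197) − 1 = 5.8449%
Ex-post: (1 + 0.0793)/(1 + 0.0507) − 1 = 2.7220%
Difference (ex-post − ex-ante) = -3.1229% → -3.12%.

-3.12%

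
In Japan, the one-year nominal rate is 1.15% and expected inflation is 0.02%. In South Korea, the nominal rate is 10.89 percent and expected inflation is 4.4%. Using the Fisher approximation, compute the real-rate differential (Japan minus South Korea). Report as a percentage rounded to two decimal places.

Japan: 1.15% − 0.02% = 1.130%
South Korea: 10.89% − 4.4% = 6.490%
Differential = -5.360% → -5.36%.

-5.36%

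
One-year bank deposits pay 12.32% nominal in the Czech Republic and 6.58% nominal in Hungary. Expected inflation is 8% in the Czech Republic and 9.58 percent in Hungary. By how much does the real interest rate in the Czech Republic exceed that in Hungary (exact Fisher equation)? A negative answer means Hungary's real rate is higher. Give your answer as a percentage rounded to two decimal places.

The Czech Republic: (1 + 0.1232)/(1 + 0.0800) − 1 = 4.0000%
Hungary: (1 + 0.0658)/(1 + 0.0958) − 1 = -2.7377%
Differential = 4.0000% − (-2.7377%) = 6.7377% → 6.74%.

6.74%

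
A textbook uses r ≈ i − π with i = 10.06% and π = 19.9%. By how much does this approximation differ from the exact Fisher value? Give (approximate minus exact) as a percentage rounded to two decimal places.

-1.63%

Approximate: r ≈ 10.060% − 19.900% = -9.8400%
Exact: (1 + 0.1006)/(1 + 0.1990) − 1 = -8.2068%
Error = -9.8400% − (-8.2068%) = -1.6332% → -1.63%.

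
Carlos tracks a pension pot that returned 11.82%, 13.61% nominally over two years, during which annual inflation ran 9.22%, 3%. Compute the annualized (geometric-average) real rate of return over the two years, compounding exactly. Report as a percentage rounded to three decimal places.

Compound the nominal returns: 1.1182 × 1.1361 = 1.27038702.
Compound inflation: 1.0922 × 1.0300 = 1.12496600.
Deflate: 1.27038702 / 1.12496600 = 1.12926704.
Annualized real rate = 1.12926704^(1/2) − 1 = 6.2670% → 6.267%.

6.267%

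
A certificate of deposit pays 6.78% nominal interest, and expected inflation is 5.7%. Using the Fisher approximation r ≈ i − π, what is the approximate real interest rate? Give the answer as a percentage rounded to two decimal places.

1.08%

r ≈ i − π = 6.78% − 5.7% = 1.08%.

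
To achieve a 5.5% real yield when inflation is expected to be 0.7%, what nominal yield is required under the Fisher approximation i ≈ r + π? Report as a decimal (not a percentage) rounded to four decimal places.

0.0620

i ≈ r + π = 5.5% + 0.7% = 0.0620.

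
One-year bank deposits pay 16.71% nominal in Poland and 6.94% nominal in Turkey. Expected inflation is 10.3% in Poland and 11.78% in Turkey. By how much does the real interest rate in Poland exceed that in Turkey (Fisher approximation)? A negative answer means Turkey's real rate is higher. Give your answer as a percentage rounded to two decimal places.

Poland: 16.71% − 10.3% = 6.410%
Turkey: 6.94% − 11.78% = -4.840%
Differential = 11.250% → 11.25%.

11.25%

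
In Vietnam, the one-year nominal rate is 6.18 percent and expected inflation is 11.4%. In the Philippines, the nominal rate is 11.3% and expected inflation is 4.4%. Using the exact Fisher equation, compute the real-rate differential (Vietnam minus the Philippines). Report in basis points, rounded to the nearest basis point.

Vietnam: (1 + 0.0618)/(1 + 0.1140) − 1 = -4.68582%
The Philippines: (1 + 0.1130)/(1 + 0.0440) − 1 = 6.60920%
Differential = -4.68582% − 6.60920% = -11.29501% → -1130 basis points.

-1130 basis points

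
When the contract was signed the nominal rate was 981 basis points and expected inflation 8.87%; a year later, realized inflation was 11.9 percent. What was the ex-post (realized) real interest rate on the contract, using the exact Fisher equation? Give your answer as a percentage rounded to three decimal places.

Ex-post: (1 + 0.0981)/(1 + 0.1190) − 1 = -1.8677%
So the realized real rate is -1.868%.

-1.868%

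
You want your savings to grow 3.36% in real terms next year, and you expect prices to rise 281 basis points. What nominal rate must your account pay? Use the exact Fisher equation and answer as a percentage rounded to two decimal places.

(1 + i) = (1 + r)(1 + π) = 1.03360 × 1.02810 = 1.06264416
i = 1.06264416 − 1, so the required nominal rate is 6.26%.

6.26%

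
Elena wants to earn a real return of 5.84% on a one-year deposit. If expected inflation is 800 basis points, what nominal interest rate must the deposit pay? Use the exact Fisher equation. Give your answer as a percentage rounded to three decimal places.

14.307%

(1 + i) = (1 + r)(1 + π) = 1.05840 × 1.08000 = 1.143072
i = 1.143072 − 1, so the required nominal rate is 14.307%.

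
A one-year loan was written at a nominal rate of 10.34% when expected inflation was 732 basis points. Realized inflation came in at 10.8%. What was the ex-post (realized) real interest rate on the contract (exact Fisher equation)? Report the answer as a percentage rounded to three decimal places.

-0.415%

Ex-post: (1 + 0.1034)/(1 + 0.1080) − 1 = -0.4152%
So the realized real rate is -0.415%.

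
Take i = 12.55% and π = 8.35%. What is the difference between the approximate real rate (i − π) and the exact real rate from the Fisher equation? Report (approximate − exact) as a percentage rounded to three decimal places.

Approximate: r ≈ 12.550% − 8.350% = 4.2000%
Exact: (1 + 0.1255)/(1 + 0.0835) − 1 = 3.8763%
Error = 4.2000% − 3.8763% = 0.3237% → 0.324%.

0.324%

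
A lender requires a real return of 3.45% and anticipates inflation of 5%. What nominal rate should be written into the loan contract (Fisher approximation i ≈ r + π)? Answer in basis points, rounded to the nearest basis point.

i ≈ r + π = 3.45% + 5% = 845 basis points.

845 basis points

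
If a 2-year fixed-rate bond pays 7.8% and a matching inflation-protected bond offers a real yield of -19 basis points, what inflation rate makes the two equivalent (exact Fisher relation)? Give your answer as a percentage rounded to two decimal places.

8.01%

(1 + π) = (1 + i)/(1 + r) = 1.07800 / 0.99810 = 1.080052
Break-even inflation = 1.080052 − 1 → 8.01%.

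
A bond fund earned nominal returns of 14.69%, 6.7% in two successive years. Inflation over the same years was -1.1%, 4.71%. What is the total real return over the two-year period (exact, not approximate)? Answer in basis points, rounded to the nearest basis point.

Nominal growth factor = 1.1469 × 1.0670 = 1.223742
Price-level growth factor = 0.9890 × 1.0471 = 1.035582
Real growth factor = 1.223742 / 1.035582 = 1.181695
Total real return = 1.181695 − 1 → 1817 basis points.

1817 basis points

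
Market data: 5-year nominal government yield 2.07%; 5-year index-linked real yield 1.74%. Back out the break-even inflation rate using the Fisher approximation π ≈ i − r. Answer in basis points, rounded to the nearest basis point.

33 basis points

π ≈ i − r = 2.07% − 1.74% → 33 basis points.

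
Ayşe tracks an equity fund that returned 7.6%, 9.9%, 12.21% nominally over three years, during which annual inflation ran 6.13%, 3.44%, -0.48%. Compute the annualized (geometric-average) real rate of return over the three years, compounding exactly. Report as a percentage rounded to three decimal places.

Compound the nominal returns: 1.0760 × 1.0990 × 1.1221 = 1.32691018.
Compound inflation: 1.0613 × 1.0344 × 0.9952 = 1.09253924.
Deflate: 1.32691018 / 1.09253924 = 1.21451947.
Annualized real rate = 1.21451947^(1/3) − 1 = 6.6927% → 6.693%.

6.693%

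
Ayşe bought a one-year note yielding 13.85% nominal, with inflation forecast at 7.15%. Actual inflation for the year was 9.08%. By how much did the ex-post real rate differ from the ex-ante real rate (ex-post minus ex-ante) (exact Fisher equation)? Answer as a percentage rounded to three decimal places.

-1.880%

Ex-ante: (1 + 0.1385)/(1 + 0.0715) − 1 = 6.2529%
Ex-post: (1 + 0.1385)/(1 + 0.0908) − 1 = 4.3729%
Difference (ex-post − ex-ante) = -1.8800% → -1.880%.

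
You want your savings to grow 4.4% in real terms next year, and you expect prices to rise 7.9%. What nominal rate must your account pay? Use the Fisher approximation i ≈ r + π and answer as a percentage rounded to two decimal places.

12.30%

i ≈ r + π = 4.4% + 7.9% = 12.30%.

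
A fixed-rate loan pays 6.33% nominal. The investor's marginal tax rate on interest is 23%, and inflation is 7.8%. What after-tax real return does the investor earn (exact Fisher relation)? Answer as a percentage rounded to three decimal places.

After-tax nominal return = 6.33% × (1 − 0.23) = 4.8741%.
1 + r = 1.048741 / 1.07800 = 0.972858
After-tax real rate = 0.972858 − 1 → -2.714%.

-2.714%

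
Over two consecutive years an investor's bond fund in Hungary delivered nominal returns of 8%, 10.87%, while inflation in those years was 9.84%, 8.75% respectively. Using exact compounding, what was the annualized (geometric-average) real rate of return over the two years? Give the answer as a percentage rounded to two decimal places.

0.12%

Nominal growth factor = 1.0800 × 1.1087 = 1.19739600
Price-level growth factor = 1.0984 × 1.0875 = 1.19451000
Real growth factor = 1.19739600 / 1.19451000 = 1.00241605
Annualized real rate = 1.00241605^(1/2) − 1 = 0.1207% → 0.12%.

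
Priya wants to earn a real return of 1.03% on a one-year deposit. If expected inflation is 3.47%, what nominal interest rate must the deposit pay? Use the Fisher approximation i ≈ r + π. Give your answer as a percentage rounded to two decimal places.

4.50%

i ≈ r + π = 1.03% + 3.47% = 4.50%.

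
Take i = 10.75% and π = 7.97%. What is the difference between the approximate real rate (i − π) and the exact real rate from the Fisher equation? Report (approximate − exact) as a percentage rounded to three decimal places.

Approximate: r ≈ 10.750% − 7.970% = 2.7800%
Exact: (1 + 0.1075)/(1 + 0.0797) − 1 = 2.5748%
Error = 2.7800% − 2.5748% = 0.2052% → 0.205%.

0.205%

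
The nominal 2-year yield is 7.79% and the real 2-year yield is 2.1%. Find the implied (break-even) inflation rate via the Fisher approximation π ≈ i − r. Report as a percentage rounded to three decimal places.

5.690%

π ≈ i − r = 7.79% − 2.1% → 5.690%.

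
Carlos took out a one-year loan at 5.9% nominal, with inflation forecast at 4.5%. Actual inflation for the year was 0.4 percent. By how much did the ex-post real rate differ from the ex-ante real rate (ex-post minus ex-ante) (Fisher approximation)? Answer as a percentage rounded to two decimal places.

4.10%

Ex-ante: 5.9% − 4.5% = 1.400%
Ex-post: 5.9% − 0.4% = 5.500%
Difference (ex-post − ex-ante) = 4.1000% → 4.10%.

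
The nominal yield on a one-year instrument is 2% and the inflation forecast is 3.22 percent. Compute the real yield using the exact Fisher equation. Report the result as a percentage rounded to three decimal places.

By the Fisher relation, 1 + r = (1 + i)/(1 + π).
1 + r = 1.02000 / 1.03220 = 0.988181
r = 0.988181 − 1 = -1.1819%, i.e. -1.182%.

-1.182%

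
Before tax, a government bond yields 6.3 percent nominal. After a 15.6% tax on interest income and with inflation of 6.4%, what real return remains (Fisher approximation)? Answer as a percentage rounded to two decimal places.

-1.08%

After-tax nominal return = 6.3% × (1 − 0.156) = 5.3172%.
r ≈ 5.3172% − 6.4% → -1.08%.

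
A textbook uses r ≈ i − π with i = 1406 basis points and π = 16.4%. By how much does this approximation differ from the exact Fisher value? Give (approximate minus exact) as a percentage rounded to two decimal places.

-0.33%

Approximate: r ≈ 14.060% − 16.400% = -2.3400%
Exact: (1 + 0.1406)/(1 + 0.1640) − 1 = -2.0103%
Error = -2.3400% − (-2.0103%) = -0.3297% → -0.33%.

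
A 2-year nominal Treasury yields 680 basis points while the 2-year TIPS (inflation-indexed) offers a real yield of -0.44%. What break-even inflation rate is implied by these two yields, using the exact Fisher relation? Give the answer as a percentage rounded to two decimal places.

7.27%

(1 + π) = (1 + i)/(1 + r) = 1.06800 / 0.99560 = 1.072720
Break-even inflation = 1.072720 − 1 → 7.27%.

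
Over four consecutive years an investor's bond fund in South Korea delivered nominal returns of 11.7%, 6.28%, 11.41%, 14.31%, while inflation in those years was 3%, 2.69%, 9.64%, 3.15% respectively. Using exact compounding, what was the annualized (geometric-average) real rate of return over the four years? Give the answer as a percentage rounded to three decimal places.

6.030%

Compound the nominal returns: 1.1170 × 1.0628 × 1.1141 × 1.1431 = 1.51186536.
Compound inflation: 1.0300 × 1.0269 × 1.0964 × 1.0315 = 1.19619956.
Deflate: 1.51186536 / 1.19619956 = 1.26389059.
Annualized real rate = 1.26389059^(1/4) − 1 = 6.0297% → 6.030%.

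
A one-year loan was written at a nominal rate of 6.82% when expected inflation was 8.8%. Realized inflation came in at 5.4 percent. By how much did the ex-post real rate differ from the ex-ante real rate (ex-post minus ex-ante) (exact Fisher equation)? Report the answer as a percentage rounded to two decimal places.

3.17%

Ex-ante: (1 + 0.0682)/(1 + 0.0880) − 1 = -1.8199%
Ex-post: (1 + 0.0682)/(1 + 0.0540) − 1 = 1.3472%
Difference (ex-post − ex-ante) = 3.1671% → 3.17%.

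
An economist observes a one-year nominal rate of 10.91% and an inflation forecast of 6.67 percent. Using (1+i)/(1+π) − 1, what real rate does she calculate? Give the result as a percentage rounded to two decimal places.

By the Fisher relation, 1 + r = (1 + i)/(1 + π).
1 + r = 1.10910 / 1.06670 = 1.039749
r = 1.039749 − 1 = 3.9749%, i.e. 3.97%.

3.97%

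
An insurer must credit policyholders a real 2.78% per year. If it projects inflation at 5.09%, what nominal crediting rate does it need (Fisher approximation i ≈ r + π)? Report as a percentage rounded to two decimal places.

7.87%

i ≈ r + π = 2.78% + 5.09% = 7.87%.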